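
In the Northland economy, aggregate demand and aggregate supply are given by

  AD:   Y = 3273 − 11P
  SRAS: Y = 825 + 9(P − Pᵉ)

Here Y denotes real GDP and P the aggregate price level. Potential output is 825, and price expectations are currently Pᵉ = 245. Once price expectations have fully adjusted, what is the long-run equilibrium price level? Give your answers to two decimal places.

Short run: with Pᵉ = 245, SRAS is Y = 9P − 1380. Setting AD = SRAS gives 4653 = 20P, so P = 232.65 and Y = 3273 − 11P = 713.85.
Output 713.85 is below potential 825, so over time expected prices fall and SRAS shifts right until Y returns to 825.
Long run: Y = 825 on the AD curve gives 825 = 3273 − 11P, so P = 222.55.

Long-run P = 222.55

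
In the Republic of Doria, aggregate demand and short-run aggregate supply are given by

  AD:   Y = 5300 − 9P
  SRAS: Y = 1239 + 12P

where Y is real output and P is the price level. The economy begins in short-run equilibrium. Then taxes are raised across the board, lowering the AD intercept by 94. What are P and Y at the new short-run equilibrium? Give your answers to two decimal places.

P = 188.90, Y = 3505.86

This is a negative demand shock: AD shifts left.
New AD: Y = 5206 − 9P.
Set AD = SRAS: 5206 − 9P = 1239 + 12P, so 3967 = 21P and P = 188.90.
Substituting into AD, Y = 3505.86.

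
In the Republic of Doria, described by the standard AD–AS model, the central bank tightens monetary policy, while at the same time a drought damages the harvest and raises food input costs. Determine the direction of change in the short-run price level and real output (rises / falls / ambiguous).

Price level: ambiguous; output: falls

The first event is a negative demand shock: AD shifts left, which by itself pushes P down and Y down.
The second is an adverse supply shock: SRAS shifts left, which by itself pushes P up and Y down.
The two shocks push P in opposite directions, so the effect on P is ambiguous. Both shocks push Y down, so Y falls.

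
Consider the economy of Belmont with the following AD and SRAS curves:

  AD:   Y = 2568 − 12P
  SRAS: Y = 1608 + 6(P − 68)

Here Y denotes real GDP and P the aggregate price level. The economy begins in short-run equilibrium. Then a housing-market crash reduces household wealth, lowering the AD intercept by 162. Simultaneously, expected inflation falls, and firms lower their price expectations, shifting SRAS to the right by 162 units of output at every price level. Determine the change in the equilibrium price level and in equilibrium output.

After both shocks: AD is Y = 2406 − 12P and SRAS is Y = 1362 + 6P.
Setting them equal: 1044 = 18P, so P = 58.
Y = 2406 − 12·58 = 1710.
Initially P = 76, Y = 1656, so ΔP = -18 and ΔY = +54.

ΔP = -18, ΔY = +54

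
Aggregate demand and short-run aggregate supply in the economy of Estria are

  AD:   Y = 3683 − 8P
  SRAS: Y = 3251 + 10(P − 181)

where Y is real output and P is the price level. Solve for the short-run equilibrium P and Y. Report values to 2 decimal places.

Write SRAS as Y = 3251 + 10P − 1810 = 1441 + 10P.
Set AD = SRAS: 3683 − 8P = 1441 + 10P, so 2242 = 18P and P = 124.56.
Substituting into AD, Y = 3683 − 8P = 2686.56.

P = 124.56, Y = 2686.56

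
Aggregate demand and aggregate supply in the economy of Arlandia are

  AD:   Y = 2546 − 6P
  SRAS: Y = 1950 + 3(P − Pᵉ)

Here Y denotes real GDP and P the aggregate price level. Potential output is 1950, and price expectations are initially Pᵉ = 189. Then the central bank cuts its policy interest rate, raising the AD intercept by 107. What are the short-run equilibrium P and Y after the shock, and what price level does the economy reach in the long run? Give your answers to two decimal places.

AD shifts right: new AD is Y = 2653 − 6P. With Pᵉ = 189, SRAS is Y = 1383 + 3P.
Short run: 2653 − 6P = 1383 + 3P gives 1270 = 9P, so P = 141.11 and Y = 2653 − 6P = 1806.33.
Y = 1806.33 is below potential 1950; expectations adjust and SRAS shifts right until Y = 1950.
Long run: on the new AD curve, 1950 = 2653 − 6P gives P = 117.17.

Short run: P = 141.11, Y = 1806.33. Long run: P = 117.17.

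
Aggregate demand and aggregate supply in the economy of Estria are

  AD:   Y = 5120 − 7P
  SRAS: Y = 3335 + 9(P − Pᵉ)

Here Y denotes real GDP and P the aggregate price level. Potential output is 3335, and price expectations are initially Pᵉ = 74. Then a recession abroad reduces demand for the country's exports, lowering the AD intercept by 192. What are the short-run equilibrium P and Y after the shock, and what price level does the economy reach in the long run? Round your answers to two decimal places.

Short run: P = 141.19, Y = 3939.69. Long run: P = 227.57.

AD shifts left: new AD is Y = 4928 − 7P. With Pᵉ = 74, SRAS is Y = 2669 + 9P.
Short run: 4928 − 7P = 2669 + 9P gives 2259 = 16P, so P = 141.19 and Y = 4928 − 7P = 3939.69.
Y = 3939.69 is above potential 3335; expectations adjust and SRAS shifts left until Y = 3335.
Long run: on the new AD curve, 3335 = 4928 − 7P gives P = 227.57.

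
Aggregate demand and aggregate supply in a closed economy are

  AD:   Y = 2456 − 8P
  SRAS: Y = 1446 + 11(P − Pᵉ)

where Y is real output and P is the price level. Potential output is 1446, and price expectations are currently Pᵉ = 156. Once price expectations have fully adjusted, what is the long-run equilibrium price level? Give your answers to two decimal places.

Short run: with Pᵉ = 156, SRAS is Y = 11P − 270. Setting AD = SRAS gives 2726 = 19P, so P = 143.47 and Y = 2456 − 8P = 1308.21.
Output 1308.21 is below potential 1446, so over time expected prices fall and SRAS shifts right until Y returns to 1446.
Long run: Y = 1446 on the AD curve gives 1446 = 2456 − 8P, so P = 126.25.

Long-run P = 126.25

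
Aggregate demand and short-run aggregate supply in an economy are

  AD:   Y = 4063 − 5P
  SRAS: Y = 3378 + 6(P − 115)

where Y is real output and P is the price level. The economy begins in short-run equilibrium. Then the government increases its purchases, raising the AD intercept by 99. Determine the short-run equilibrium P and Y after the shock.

This is a positive demand shock: AD shifts right.
New AD: Y = 4162 − 5P.
SRAS can be written Y = 2688 + 6P.
Set AD = SRAS: 4162 − 5P = 2688 + 6P, so 1474 = 11P and P = 134.
Y = 4162 − 5·134 = 3492.

P = 134, Y = 3492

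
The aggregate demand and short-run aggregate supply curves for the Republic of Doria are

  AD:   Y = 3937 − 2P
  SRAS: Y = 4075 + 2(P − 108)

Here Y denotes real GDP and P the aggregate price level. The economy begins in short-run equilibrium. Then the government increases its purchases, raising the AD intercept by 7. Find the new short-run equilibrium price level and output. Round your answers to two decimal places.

This is a positive demand shock: AD shifts right.
New AD: Y = 3944 − 2P.
SRAS can be written Y = 3859 + 2P.
Set AD = SRAS: 3944 − 2P = 3859 + 2P, so 85 = 4P and P = 21.25.
Substituting into AD, Y = 3901.50.

P = 21.25, Y = 3901.50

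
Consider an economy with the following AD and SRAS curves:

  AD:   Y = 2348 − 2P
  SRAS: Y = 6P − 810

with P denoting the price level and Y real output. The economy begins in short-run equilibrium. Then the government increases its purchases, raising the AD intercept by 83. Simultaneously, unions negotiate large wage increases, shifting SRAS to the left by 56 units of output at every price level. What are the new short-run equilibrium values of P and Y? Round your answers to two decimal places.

After both shocks: AD is Y = 2431 − 2P and SRAS is Y = 6P − 866.
Setting them equal: 3297 = 8P, so P = 412.13.
Substituting into AD, Y = 1606.75.

P = 412.13, Y = 1606.75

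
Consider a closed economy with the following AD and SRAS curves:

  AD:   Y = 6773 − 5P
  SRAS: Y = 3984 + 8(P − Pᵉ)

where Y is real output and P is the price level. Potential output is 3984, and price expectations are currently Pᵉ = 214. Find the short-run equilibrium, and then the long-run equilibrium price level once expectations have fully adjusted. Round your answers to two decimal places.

Short run: with Pᵉ = 214, SRAS is Y = 2272 + 8P. Setting AD = SRAS gives 4501 = 13P, so P = 346.23 and Y = 6773 − 5P = 5041.85.
Output 5041.85 is above potential 3984, so over time expected prices rise and SRAS shifts left until Y returns to 3984.
Long run: Y = 3984 on the AD curve gives 3984 = 6773 − 5P, so P = 557.80.

Short run: P = 346.23, Y = 5041.85. Long run: P = 557.80.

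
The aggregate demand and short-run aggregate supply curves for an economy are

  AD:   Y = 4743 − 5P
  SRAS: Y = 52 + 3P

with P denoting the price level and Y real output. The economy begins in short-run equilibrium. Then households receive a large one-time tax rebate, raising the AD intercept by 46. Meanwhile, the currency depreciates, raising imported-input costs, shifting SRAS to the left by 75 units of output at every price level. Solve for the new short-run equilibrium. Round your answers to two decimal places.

After both shocks: AD is Y = 4789 − 5P and SRAS is Y = 3P − 23.
Setting them equal: 4812 = 8P, so P = 601.50.
Substituting into AD, Y = 1781.50.

P = 601.50, Y = 1781.50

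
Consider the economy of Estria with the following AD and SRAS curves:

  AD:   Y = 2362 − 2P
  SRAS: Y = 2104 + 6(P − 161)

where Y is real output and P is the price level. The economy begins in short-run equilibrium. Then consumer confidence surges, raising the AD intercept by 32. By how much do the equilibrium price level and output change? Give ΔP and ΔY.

This is a positive demand shock: AD shifts right.
New AD: Y = 2394 − 2P.
SRAS can be written Y = 1138 + 6P.
Set AD = SRAS: 2394 − 2P = 1138 + 6P, so 1256 = 8P and P = 157.
Y = 2394 − 2·157 = 2080.
Initially P = 153, Y = 2056, so ΔP = +4 and ΔY = +24.

ΔP = +4, ΔY = +24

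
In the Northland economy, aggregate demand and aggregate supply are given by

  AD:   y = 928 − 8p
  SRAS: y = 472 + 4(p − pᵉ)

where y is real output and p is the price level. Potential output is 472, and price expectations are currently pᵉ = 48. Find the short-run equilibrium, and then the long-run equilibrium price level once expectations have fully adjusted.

Short run: p = 54, y = 496. Long run: p = 57.

Short run: with pᵉ = 48, SRAS is y = 280 + 4p. Setting AD = SRAS gives 648 = 12p, so p = 54 and y = 928 − 8·54 = 496.
Output 496 is above potential 472, so over time expected prices rise and SRAS shifts left until y returns to 472.
Long run: y = 472 on the AD curve gives 472 = 928 − 8p, so p = 57.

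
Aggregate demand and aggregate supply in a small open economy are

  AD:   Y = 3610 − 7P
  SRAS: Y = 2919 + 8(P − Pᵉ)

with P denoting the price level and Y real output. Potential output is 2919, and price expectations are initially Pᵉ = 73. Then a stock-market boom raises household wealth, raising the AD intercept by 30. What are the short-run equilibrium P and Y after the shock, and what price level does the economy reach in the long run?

Short run: P = 87, Y = 3031. Long run: P = 103.

AD shifts right: new AD is Y = 3640 − 7P. With Pᵉ = 73, SRAS is Y = 2335 + 8P.
Short run: 3640 − 7P = 2335 + 8P gives 1305 = 15P, so P = 87 and Y = 3640 − 7·87 = 3031.
Y = 3031 is above potential 2919; expectations adjust and SRAS shifts left until Y = 2919.
Long run: on the new AD curve, 2919 = 3640 − 7P gives P = 103.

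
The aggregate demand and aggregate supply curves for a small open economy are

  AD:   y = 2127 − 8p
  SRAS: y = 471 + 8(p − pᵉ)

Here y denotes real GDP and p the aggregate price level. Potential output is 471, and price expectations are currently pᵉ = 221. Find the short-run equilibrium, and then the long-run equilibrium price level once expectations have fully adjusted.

Short run: with pᵉ = 221, SRAS is y = 8p − 1297. Setting AD = SRAS gives 3424 = 16p, so p = 214 and y = 2127 − 8·214 = 415.
Output 415 is below potential 471, so over time expected prices fall and SRAS shifts right until y returns to 471.
Long run: y = 471 on the AD curve gives 471 = 2127 − 8p, so p = 207.

Short run: p = 214, y = 415. Long run: p = 207.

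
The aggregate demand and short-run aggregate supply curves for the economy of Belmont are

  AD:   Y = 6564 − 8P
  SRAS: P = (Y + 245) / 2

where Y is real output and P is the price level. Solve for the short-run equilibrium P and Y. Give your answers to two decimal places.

P = 680.90, Y = 1116.80

Rearrange SRAS to Y = 2P − 245.
Set AD = SRAS: 6564 − 8P = 2P − 245, so 6809 = 10P and P = 680.90.
Substituting into AD, Y = 6564 − 8P = 1116.80.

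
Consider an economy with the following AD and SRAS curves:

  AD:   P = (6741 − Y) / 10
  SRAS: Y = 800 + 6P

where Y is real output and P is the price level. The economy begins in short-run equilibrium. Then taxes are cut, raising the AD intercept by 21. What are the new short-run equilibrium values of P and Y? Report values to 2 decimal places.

This is a positive demand shock: AD shifts right.
New AD: Y = 6762 − 10P.
Set AD = SRAS: 6762 − 10P = 800 + 6P, so 5962 = 16P and P = 372.63.
Substituting into AD, Y = 3035.75.

P = 372.63, Y = 3035.75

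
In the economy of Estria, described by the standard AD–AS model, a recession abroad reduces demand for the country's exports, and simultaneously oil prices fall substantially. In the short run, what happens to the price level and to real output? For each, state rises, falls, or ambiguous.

Price level: falls; output: ambiguous

The first event is a negative demand shock: AD shifts left, which by itself pushes P down and Y down.
The second is a favourable supply shock: SRAS shifts right, which by itself pushes P down and Y up.
Both shocks push P down, so P falls. The two shocks push Y in opposite directions, so the effect on Y is ambiguous.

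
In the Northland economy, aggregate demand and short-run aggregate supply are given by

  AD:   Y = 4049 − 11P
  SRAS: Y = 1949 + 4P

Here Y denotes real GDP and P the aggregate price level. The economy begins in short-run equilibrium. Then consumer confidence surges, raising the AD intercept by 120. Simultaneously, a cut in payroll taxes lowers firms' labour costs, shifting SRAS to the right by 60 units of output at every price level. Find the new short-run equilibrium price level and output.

P = 144, Y = 2585

After both shocks: AD is Y = 4169 − 11P and SRAS is Y = 2009 + 4P.
Setting them equal: 2160 = 15P, so P = 144.
Y = 4169 − 11·144 = 2585.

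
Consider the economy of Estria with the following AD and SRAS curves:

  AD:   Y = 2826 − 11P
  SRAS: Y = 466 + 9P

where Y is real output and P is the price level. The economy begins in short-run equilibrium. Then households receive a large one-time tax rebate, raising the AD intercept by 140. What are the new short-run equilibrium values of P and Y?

P = 125, Y = 1591

This is a positive demand shock: AD shifts right.
New AD: Y = 2966 − 11P.
Set AD = SRAS: 2966 − 11P = 466 + 9P, so 2500 = 20P and P = 125.
Y = 2966 − 11·125 = 1591.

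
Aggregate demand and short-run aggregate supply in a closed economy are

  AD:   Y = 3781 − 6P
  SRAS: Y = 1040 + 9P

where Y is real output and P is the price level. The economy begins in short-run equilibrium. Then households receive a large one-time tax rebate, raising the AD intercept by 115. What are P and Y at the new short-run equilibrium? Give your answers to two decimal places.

P = 190.40, Y = 2753.60

This is a positive demand shock: AD shifts right.
New AD: Y = 3896 − 6P.
Set AD = SRAS: 3896 − 6P = 1040 + 9P, so 2856 = 15P and P = 190.40.
Substituting into AD, Y = 2753.60.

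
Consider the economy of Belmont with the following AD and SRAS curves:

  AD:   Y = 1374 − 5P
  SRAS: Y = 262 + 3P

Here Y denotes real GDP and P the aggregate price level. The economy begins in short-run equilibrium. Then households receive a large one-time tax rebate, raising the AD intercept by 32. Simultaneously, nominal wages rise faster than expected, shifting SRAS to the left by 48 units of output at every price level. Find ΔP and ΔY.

ΔP = +10, ΔY = -18

After both shocks: AD is Y = 1406 − 5P and SRAS is Y = 214 + 3P.
Setting them equal: 1192 = 8P, so P = 149.
Y = 1406 − 5·149 = 661.
Initially P = 139, Y = 679, so ΔP = +10 and ΔY = -18.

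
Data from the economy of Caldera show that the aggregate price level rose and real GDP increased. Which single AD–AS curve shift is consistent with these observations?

P rose and Y rose. An AD shift moves P and Y in the same direction; an SRAS shift moves them in opposite directions.
Here P and Y moved in the same direction, so the AD curve shifted.
Since Y rose, AD shifted right.

AD shifted right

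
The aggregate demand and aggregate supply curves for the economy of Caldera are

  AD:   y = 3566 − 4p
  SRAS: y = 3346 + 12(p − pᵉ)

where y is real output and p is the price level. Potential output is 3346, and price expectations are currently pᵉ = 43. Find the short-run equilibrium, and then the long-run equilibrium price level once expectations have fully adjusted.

Short run: p = 46, y = 3382. Long run: p = 55.

Short run: with pᵉ = 43, SRAS is y = 2830 + 12p. Setting AD = SRAS gives 736 = 16p, so p = 46 and y = 3566 − 4·46 = 3382.
Output 3382 is above potential 3346, so over time expected prices rise and SRAS shifts left until y returns to 3346.
Long run: y = 3346 on the AD curve gives 3346 = 3566 − 4p, so p = 55.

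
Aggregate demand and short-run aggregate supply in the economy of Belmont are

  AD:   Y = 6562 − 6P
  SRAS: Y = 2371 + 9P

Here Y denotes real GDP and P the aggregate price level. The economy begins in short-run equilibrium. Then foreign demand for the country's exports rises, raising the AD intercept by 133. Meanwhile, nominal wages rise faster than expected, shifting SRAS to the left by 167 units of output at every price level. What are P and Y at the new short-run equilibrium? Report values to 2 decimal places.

P = 299.40, Y = 4898.60

After both shocks: AD is Y = 6695 − 6P and SRAS is Y = 2204 + 9P.
Setting them equal: 4491 = 15P, so P = 299.40.
Substituting into AD, Y = 4898.60.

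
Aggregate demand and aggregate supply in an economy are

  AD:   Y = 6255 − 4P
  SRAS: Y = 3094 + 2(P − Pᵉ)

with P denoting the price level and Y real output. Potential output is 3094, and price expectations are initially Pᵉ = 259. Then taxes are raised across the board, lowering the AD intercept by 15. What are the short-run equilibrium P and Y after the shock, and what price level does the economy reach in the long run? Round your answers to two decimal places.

AD shifts left: new AD is Y = 6240 − 4P. With Pᵉ = 259, SRAS is Y = 2576 + 2P.
Short run: 6240 − 4P = 2576 + 2P gives 3664 = 6P, so P = 610.67 and Y = 6240 − 4P = 3797.33.
Y = 3797.33 is above potential 3094; expectations adjust and SRAS shifts left until Y = 3094.
Long run: on the new AD curve, 3094 = 6240 − 4P gives P = 786.50.

Short run: P = 610.67, Y = 3797.33. Long run: P = 786.50.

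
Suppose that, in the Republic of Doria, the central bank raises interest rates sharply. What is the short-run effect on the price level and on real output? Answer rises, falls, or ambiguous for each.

Price level: falls; output: falls

This is a negative demand shock: AD shifts left.
Moving along the upward-sloping SRAS curve, P falls and Y falls.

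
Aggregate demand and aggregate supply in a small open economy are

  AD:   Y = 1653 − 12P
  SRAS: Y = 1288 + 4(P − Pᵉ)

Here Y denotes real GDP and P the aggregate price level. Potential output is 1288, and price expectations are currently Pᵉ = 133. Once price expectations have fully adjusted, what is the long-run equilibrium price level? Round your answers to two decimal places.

Long-run P = 30.42

Short run: with Pᵉ = 133, SRAS is Y = 756 + 4P. Setting AD = SRAS gives 897 = 16P, so P = 56.06 and Y = 1653 − 12P = 980.25.
Output 980.25 is below potential 1288, so over time expected prices fall and SRAS shifts right until Y returns to 1288.
Long run: Y = 1288 on the AD curve gives 1288 = 1653 − 12P, so P = 30.42.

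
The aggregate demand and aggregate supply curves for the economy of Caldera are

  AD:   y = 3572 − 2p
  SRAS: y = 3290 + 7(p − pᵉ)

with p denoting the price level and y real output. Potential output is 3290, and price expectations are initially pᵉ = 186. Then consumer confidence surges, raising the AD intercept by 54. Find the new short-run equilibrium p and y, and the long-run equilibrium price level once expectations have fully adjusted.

Short run: p = 182, y = 3262. Long run: p = 168.

AD shifts right: new AD is y = 3626 − 2p. With pᵉ = 186, SRAS is y = 1988 + 7p.
Short run: 3626 − 2p = 1988 + 7p gives 1638 = 9p, so p = 182 and y = 3626 − 2·182 = 3262.
y = 3262 is below potential 3290; expectations adjust and SRAS shifts right until y = 3290.
Long run: on the new AD curve, 3290 = 3626 − 2p gives p = 168.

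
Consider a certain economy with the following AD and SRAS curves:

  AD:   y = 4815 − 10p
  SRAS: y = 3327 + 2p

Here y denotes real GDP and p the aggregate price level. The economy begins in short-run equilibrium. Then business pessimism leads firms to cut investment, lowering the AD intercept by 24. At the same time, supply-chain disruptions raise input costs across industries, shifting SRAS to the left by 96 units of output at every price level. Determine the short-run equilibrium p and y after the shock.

p = 130, y = 3491

After both shocks: AD is y = 4791 − 10p and SRAS is y = 3231 + 2p.
Setting them equal: 1560 = 12p, so p = 130.
y = 4791 − 10·130 = 3491.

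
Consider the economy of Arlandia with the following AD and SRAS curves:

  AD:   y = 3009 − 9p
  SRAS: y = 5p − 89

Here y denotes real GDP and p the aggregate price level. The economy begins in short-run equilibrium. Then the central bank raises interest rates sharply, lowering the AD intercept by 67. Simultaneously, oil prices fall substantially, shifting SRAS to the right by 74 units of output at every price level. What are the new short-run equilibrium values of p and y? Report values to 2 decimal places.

After both shocks: AD is y = 2942 − 9p and SRAS is y = 5p − 15.
Setting them equal: 2957 = 14p, so p = 211.21.
Substituting into AD, y = 1041.07.

p = 211.21, y = 1041.07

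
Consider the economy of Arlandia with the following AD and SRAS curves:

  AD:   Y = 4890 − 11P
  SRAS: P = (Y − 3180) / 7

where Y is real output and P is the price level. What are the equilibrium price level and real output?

Rearrange SRAS to Y = 3180 + 7P.
Set AD = SRAS: 4890 − 11P = 3180 + 7P, so 1710 = 18P and P = 95.
Then Y = 4890 − 11·95 = 3845.

P = 95, Y = 3845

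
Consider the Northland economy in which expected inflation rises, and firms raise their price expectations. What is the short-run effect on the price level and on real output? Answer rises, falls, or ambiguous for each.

Price level: rises; output: falls

This is an adverse supply shock: SRAS shifts left.
Moving along the downward-sloping AD curve, P rises and Y falls.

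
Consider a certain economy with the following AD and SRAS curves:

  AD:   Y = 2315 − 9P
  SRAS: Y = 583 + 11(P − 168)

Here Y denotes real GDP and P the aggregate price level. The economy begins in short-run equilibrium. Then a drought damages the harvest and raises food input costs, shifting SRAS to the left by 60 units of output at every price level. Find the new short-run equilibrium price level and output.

P = 182, Y = 677

This is a negative supply shock: SRAS shifts left.
New SRAS: Y = 11P − 1325.
Set AD = SRAS: 2315 − 9P = 11P − 1325, so 3640 = 20P and P = 182.
Y = 2315 − 9·182 = 677.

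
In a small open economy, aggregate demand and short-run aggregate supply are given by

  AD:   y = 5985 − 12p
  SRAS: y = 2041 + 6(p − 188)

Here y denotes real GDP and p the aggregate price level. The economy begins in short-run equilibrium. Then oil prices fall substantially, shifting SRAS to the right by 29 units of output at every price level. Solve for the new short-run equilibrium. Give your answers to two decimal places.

p = 280.17, y = 2623.00

This is a positive supply shock: SRAS shifts right.
New SRAS: y = 942 + 6p.
Set AD = SRAS: 5985 − 12p = 942 + 6p, so 5043 = 18p and p = 280.17.
Substituting into AD, y = 2623.00.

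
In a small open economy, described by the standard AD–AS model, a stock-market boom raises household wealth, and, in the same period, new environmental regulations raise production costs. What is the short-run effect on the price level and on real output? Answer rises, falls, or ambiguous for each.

Price level: rises; output: ambiguous

The first event is a positive demand shock: AD shifts right, which by itself pushes P up and Y up.
The second is an adverse supply shock: SRAS shifts left, which by itself pushes P up and Y down.
Both shocks push P up, so P rises. The two shocks push Y in opposite directions, so the effect on Y is ambiguous.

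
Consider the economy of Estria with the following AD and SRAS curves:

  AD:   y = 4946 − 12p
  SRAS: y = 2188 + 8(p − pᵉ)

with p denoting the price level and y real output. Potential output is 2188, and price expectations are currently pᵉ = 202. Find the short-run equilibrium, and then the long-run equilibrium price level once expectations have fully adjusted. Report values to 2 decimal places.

Short run: with pᵉ = 202, SRAS is y = 572 + 8p. Setting AD = SRAS gives 4374 = 20p, so p = 218.70 and y = 4946 − 12p = 2321.60.
Output 2321.60 is above potential 2188, so over time expected prices rise and SRAS shifts left until y returns to 2188.
Long run: y = 2188 on the AD curve gives 2188 = 4946 − 12p, so p = 229.83.

Short run: p = 218.70, y = 2321.60. Long run: p = 229.83.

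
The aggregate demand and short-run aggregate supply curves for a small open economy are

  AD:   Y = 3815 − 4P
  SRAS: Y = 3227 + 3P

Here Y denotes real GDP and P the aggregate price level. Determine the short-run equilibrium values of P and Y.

P = 84, Y = 3479

Set AD = SRAS: 3815 − 4P = 3227 + 3P, so 588 = 7P and P = 84.
Then Y = 3815 − 4·84 = 3479.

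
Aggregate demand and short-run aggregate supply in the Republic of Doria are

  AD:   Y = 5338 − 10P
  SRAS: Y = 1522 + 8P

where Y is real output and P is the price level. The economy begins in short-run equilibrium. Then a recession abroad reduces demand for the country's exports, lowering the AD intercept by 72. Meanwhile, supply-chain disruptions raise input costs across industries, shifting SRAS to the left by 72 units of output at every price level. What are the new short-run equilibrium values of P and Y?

P = 212, Y = 3146

After both shocks: AD is Y = 5266 − 10P and SRAS is Y = 1450 + 8P.
Setting them equal: 3816 = 18P, so P = 212.
Y = 5266 − 10·212 = 3146.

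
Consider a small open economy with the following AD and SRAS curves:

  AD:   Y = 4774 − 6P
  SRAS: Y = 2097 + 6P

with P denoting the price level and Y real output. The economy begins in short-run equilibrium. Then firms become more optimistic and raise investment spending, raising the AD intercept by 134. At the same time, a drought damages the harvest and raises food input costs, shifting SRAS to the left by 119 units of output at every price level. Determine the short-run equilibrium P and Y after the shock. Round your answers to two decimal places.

After both shocks: AD is Y = 4908 − 6P and SRAS is Y = 1978 + 6P.
Setting them equal: 2930 = 12P, so P = 244.17.
Substituting into AD, Y = 3443.00.

P = 244.17, Y = 3443.00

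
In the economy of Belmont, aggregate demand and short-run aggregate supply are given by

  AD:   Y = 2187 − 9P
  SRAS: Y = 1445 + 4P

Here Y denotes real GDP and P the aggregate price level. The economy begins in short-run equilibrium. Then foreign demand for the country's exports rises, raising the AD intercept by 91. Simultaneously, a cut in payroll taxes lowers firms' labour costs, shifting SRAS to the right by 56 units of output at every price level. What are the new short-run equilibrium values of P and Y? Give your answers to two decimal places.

After both shocks: AD is Y = 2278 − 9P and SRAS is Y = 1501 + 4P.
Setting them equal: 777 = 13P, so P = 59.77.
Substituting into AD, Y = 1740.08.

P = 59.77, Y = 1740.08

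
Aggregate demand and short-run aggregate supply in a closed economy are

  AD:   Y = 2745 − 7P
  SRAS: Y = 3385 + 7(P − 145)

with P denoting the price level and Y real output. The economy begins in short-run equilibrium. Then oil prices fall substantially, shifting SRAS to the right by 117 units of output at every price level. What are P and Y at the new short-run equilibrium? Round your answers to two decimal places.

This is a positive supply shock: SRAS shifts right.
New SRAS: Y = 2487 + 7P.
Set AD = SRAS: 2745 − 7P = 2487 + 7P, so 258 = 14P and P = 18.43.
Substituting into AD, Y = 2616.00.

P = 18.43, Y = 2616.00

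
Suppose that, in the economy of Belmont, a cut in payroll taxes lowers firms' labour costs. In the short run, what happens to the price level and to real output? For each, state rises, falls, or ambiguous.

This is a favourable supply shock: SRAS shifts right.
Moving along the downward-sloping AD curve, P falls and Y rises.

Price level: falls; output: rises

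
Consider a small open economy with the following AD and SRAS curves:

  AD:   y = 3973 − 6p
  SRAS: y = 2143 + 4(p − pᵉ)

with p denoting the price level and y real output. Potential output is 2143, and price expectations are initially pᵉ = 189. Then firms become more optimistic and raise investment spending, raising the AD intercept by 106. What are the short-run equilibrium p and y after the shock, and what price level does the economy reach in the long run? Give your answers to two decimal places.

Short run: p = 269.20, y = 2463.80. Long run: p = 322.67.

AD shifts right: new AD is y = 4079 − 6p. With pᵉ = 189, SRAS is y = 1387 + 4p.
Short run: 4079 − 6p = 1387 + 4p gives 2692 = 10p, so p = 269.20 and y = 4079 − 6p = 2463.80.
y = 2463.80 is above potential 2143; expectations adjust and SRAS shifts left until y = 2143.
Long run: on the new AD curve, 2143 = 4079 − 6p gives p = 322.67.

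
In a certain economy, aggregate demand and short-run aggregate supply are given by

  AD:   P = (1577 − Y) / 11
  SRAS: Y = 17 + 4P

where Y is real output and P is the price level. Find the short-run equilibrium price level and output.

P = 104, Y = 433

Rearrange AD to Y = 1577 − 11P.
Set AD = SRAS: 1577 − 11P = 17 + 4P, so 1560 = 15P and P = 104.
Then Y = 1577 − 11·104 = 433.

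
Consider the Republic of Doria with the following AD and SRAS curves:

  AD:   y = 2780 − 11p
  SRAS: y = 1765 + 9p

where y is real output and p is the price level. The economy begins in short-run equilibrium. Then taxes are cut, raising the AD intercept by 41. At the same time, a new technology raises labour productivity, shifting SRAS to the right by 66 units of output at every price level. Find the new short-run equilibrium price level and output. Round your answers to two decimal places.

p = 49.50, y = 2276.50

After both shocks: AD is y = 2821 − 11p and SRAS is y = 1831 + 9p.
Setting them equal: 990 = 20p, so p = 49.50.
Substituting into AD, y = 2276.50.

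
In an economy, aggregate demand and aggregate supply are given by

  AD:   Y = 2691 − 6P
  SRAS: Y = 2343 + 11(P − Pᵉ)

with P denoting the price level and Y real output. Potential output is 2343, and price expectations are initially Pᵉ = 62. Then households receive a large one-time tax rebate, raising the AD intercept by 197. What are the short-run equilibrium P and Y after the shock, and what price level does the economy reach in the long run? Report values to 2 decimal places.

AD shifts right: new AD is Y = 2888 − 6P. With Pᵉ = 62, SRAS is Y = 1661 + 11P.
Short run: 2888 − 6P = 1661 + 11P gives 1227 = 17P, so P = 72.18 and Y = 2888 − 6P = 2454.94.
Y = 2454.94 is above potential 2343; expectations adjust and SRAS shifts left until Y = 2343.
Long run: on the new AD curve, 2343 = 2888 − 6P gives P = 90.83.

Short run: P = 72.18, Y = 2454.94. Long run: P = 90.83.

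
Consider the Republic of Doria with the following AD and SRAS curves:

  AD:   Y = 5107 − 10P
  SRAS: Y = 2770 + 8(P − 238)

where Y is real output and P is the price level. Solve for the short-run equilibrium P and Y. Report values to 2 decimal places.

Write SRAS as Y = 2770 + 8P − 1904 = 866 + 8P.
Set AD = SRAS: 5107 − 10P = 866 + 8P, so 4241 = 18P and P = 235.61.
Substituting into AD, Y = 5107 − 10P = 2750.89.

P = 235.61, Y = 2750.89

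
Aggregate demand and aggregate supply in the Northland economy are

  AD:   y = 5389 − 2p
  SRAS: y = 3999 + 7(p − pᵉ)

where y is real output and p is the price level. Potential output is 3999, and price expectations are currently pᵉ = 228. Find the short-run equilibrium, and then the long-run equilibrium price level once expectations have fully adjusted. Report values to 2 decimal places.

Short run: with pᵉ = 228, SRAS is y = 2403 + 7p. Setting AD = SRAS gives 2986 = 9p, so p = 331.78 and y = 5389 − 2p = 4725.44.
Output 4725.44 is above potential 3999, so over time expected prices rise and SRAS shifts left until y returns to 3999.
Long run: y = 3999 on the AD curve gives 3999 = 5389 − 2p, so p = 695.00.

Short run: p = 331.78, y = 4725.44. Long run: p = 695.00.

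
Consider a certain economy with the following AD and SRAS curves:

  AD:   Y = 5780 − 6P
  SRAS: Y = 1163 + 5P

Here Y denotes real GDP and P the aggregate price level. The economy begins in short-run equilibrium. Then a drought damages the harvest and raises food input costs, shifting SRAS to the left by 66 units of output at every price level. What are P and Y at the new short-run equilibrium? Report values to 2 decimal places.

This is a negative supply shock: SRAS shifts left.
New SRAS: Y = 1097 + 5P.
Set AD = SRAS: 5780 − 6P = 1097 + 5P, so 4683 = 11P and P = 425.73.
Substituting into AD, Y = 3225.64.

P = 425.73, Y = 3225.64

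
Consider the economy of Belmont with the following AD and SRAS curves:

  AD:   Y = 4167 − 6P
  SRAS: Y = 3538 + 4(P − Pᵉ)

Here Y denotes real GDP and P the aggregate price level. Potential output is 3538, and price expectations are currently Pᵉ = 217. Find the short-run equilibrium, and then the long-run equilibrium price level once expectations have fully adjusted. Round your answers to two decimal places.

Short run: P = 149.70, Y = 3268.80. Long run: P = 104.83.

Short run: with Pᵉ = 217, SRAS is Y = 2670 + 4P. Setting AD = SRAS gives 1497 = 10P, so P = 149.70 and Y = 4167 − 6P = 3268.80.
Output 3268.80 is below potential 3538, so over time expected prices fall and SRAS shifts right until Y returns to 3538.
Long run: Y = 3538 on the AD curve gives 3538 = 4167 − 6P, so P = 104.83.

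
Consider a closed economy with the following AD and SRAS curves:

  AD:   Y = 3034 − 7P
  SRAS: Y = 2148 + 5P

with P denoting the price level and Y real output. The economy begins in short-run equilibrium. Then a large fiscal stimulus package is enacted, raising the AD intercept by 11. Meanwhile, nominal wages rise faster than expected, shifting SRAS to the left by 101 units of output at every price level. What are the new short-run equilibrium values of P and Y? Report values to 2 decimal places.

After both shocks: AD is Y = 3045 − 7P and SRAS is Y = 2047 + 5P.
Setting them equal: 998 = 12P, so P = 83.17.
Substituting into AD, Y = 2462.83.

P = 83.17, Y = 2462.83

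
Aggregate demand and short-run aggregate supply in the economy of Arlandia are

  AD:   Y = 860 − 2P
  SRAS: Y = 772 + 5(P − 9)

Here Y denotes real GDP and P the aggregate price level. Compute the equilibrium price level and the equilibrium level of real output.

P = 19, Y = 822

Write SRAS as Y = 772 + 5P − 45 = 727 + 5P.
Set AD = SRAS: 860 − 2P = 727 + 5P, so 133 = 7P and P = 19.
Then Y = 860 − 2·19 = 822.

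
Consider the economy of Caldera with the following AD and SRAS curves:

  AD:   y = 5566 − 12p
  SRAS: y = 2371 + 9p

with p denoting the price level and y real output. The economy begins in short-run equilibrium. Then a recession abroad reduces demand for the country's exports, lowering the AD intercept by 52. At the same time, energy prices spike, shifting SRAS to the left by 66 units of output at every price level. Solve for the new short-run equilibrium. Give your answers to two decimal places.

p = 152.81, y = 3680.29

After both shocks: AD is y = 5514 − 12p and SRAS is y = 2305 + 9p.
Setting them equal: 3209 = 21p, so p = 152.81.
Substituting into AD, y = 3680.29.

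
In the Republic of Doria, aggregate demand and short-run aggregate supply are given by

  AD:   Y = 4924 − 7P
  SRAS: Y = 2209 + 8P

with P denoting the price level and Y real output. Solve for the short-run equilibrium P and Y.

P = 181, Y = 3657

Set AD = SRAS: 4924 − 7P = 2209 + 8P, so 2715 = 15P and P = 181.
Then Y = 4924 − 7·181 = 3657.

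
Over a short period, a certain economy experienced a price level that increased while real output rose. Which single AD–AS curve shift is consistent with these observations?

P rose and Y rose. An AD shift moves P and Y in the same direction; an SRAS shift moves them in opposite directions.
Here P and Y moved in the same direction, so the AD curve shifted.
Since Y rose, AD shifted right.

AD shifted right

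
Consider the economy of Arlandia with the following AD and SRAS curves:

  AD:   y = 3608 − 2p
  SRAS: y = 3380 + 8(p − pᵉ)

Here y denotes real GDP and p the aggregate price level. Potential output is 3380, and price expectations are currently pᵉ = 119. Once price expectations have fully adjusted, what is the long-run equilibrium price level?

Short run: with pᵉ = 119, SRAS is y = 2428 + 8p. Setting AD = SRAS gives 1180 = 10p, so p = 118 and y = 3608 − 2·118 = 3372.
Output 3372 is below potential 3380, so over time expected prices fall and SRAS shifts right until y returns to 3380.
Long run: y = 3380 on the AD curve gives 3380 = 3608 − 2p, so p = 114.

Long-run p = 114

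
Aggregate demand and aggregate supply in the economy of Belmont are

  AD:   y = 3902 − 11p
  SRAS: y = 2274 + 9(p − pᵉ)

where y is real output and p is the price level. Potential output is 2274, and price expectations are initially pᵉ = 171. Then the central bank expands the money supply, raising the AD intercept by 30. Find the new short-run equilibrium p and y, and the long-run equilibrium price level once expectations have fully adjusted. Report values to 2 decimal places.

Short run: p = 159.85, y = 2173.65. Long run: p = 150.73.

AD shifts right: new AD is y = 3932 − 11p. With pᵉ = 171, SRAS is y = 735 + 9p.
Short run: 3932 − 11p = 735 + 9p gives 3197 = 20p, so p = 159.85 and y = 3932 − 11p = 2173.65.
y = 2173.65 is below potential 2274; expectations adjust and SRAS shifts right until y = 2274.
Long run: on the new AD curve, 2274 = 3932 − 11p gives p = 150.73.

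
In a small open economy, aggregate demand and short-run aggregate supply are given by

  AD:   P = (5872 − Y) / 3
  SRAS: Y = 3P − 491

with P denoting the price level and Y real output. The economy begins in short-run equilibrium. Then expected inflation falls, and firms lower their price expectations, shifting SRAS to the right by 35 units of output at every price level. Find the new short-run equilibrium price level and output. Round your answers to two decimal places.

This is a positive supply shock: SRAS shifts right.
New SRAS: Y = 3P − 456.
Set AD = SRAS: 5872 − 3P = 3P − 456, so 6328 = 6P and P = 1054.67.
Substituting into AD, Y = 2708.00.

P = 1054.67, Y = 2708.00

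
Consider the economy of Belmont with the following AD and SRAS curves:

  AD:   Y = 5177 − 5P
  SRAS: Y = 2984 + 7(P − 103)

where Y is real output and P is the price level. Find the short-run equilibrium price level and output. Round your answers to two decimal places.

Write SRAS as Y = 2984 + 7P − 721 = 2263 + 7P.
Set AD = SRAS: 5177 − 5P = 2263 + 7P, so 2914 = 12P and P = 242.83.
Substituting into AD, Y = 5177 − 5P = 3962.83.

P = 242.83, Y = 3962.83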